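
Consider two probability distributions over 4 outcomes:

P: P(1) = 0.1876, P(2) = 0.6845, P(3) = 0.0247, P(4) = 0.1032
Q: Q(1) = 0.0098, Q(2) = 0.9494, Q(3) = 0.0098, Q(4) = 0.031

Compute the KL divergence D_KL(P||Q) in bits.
0.6879 bits

D_KL(P||Q) = Σ P(x) log₂(P(x)/Q(x))

Computing term by term:
  P(1)·log₂(P(1)/Q(1)) = 0.1876·log₂(0.1876/0.0098) = 0.79894
  P(2)·log₂(P(2)/Q(2)) = 0.6845·log₂(0.6845/0.9494) = -0.32306
  P(3)·log₂(P(3)/Q(3)) = 0.0247·log₂(0.0247/0.0098) = 0.03294
  P(4)·log₂(P(4)/Q(4)) = 0.1032·log₂(0.1032/0.031) = 0.17906

D_KL(P||Q) = 0.79894 - 0.32306 + 0.03294 + 0.17906 = 0.68788 ≈ 0.6879 bits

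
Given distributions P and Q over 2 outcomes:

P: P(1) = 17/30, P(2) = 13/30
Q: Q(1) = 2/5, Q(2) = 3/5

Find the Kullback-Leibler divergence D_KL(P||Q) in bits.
0.0813 bits

D_KL(P||Q) = Σ P(x) log₂(P(x)/Q(x))

Computing term by term:
  P(1)·log₂(P(1)/Q(1)) = (17/30)·log₂((17/30)/(2/5)) = 0.28475
  P(2)·log₂(P(2)/Q(2)) = (13/30)·log₂((13/30)/(3/5)) = -0.20344

D_KL(P||Q) = 0.28475 - 0.20344 = 0.08131 ≈ 0.0813 bits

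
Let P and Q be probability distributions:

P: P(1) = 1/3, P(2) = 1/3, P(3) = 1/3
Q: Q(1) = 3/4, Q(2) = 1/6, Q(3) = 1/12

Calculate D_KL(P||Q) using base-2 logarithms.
0.6100 bits

D_KL(P||Q) = Σ P(x) log₂(P(x)/Q(x))

Computing term by term:
  P(1)·log₂(P(1)/Q(1)) = (1/3)·log₂((1/3)/(3/4)) = -0.38998
  P(2)·log₂(P(2)/Q(2)) = (1/3)·log₂((1/3)/(1/6)) = 0.33333
  P(3)·log₂(P(3)/Q(3)) = (1/3)·log₂((1/3)/(1/12)) = 0.66667

D_KL(P||Q) = -0.38998 + 0.33333 + 0.66667 = 0.61002 ≈ 0.6100 bits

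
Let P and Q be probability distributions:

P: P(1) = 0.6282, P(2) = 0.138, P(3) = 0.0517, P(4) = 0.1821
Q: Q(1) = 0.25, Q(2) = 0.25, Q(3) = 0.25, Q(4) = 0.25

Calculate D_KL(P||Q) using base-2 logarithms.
0.5160 bits

D_KL(P||Q) = Σ P(x) log₂(P(x)/Q(x))

Computing term by term:
  P(1)·log₂(P(1)/Q(1)) = 0.6282·log₂(0.6282/0.25) = 0.83506
  P(2)·log₂(P(2)/Q(2)) = 0.138·log₂(0.138/0.25) = -0.11830
  P(3)·log₂(P(3)/Q(3)) = 0.0517·log₂(0.0517/0.25) = -0.11755
  P(4)·log₂(P(4)/Q(4)) = 0.1821·log₂(0.1821/0.25) = -0.08326

D_KL(P||Q) = 0.83506 - 0.11830 - 0.11755 - 0.08326 = 0.51595 ≈ 0.5160 bits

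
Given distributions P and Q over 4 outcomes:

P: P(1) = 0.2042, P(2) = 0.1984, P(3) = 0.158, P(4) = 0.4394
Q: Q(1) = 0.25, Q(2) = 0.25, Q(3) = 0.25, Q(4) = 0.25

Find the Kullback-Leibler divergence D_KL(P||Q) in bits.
0.1271 bits

D_KL(P||Q) = Σ P(x) log₂(P(x)/Q(x))

Computing term by term:
  P(1)·log₂(P(1)/Q(1)) = 0.2042·log₂(0.2042/0.25) = -0.05962
  P(2)·log₂(P(2)/Q(2)) = 0.1984·log₂(0.1984/0.25) = -0.06617
  P(3)·log₂(P(3)/Q(3)) = 0.158·log₂(0.158/0.25) = -0.10460
  P(4)·log₂(P(4)/Q(4)) = 0.4394·log₂(0.4394/0.25) = 0.35750

D_KL(P||Q) = -0.05962 - 0.06617 - 0.10460 + 0.35750 = 0.12711 ≈ 0.1271 bits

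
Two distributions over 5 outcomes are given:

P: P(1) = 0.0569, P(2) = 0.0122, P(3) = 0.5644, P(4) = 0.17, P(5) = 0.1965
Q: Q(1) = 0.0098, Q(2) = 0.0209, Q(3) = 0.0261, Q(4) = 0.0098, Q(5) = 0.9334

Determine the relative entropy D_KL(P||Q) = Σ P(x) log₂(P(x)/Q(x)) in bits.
2.8959 bits

D_KL(P||Q) = Σ P(x) log₂(P(x)/Q(x))

Computing term by term:
  P(1)·log₂(P(1)/Q(1)) = 0.0569·log₂(0.0569/0.0098) = 0.14439
  P(2)·log₂(P(2)/Q(2)) = 0.0122·log₂(0.0122/0.0209) = -0.00947
  P(3)·log₂(P(3)/Q(3)) = 0.5644·log₂(0.5644/0.0261) = 2.50289
  P(4)·log₂(P(4)/Q(4)) = 0.17·log₂(0.17/0.0098) = 0.69982
  P(5)·log₂(P(5)/Q(5)) = 0.1965·log₂(0.1965/0.9334) = -0.44173

D_KL(P||Q) = 0.14439 - 0.00947 + 2.50289 + 0.69982 - 0.44173 = 2.89590 ≈ 2.8959 bits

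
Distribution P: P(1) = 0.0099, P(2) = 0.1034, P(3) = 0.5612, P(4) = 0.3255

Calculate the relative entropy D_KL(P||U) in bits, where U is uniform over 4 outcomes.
0.6008 bits

U(i) = 1/4 for all i

D_KL(P||U) = Σ P(x) log₂(P(x) / (1/4))
           = Σ P(x) log₂(P(x)) + log₂(4)
           = log₂(4) - H(P)

H(P) = -Σ P(x) log₂(P(x)):
  -P(1)·log₂(P(1)) = -(0.0099)·log₂(0.0099) = 0.06592
  -P(2)·log₂(P(2)) = -(0.1034)·log₂(0.1034) = 0.33850
  -P(3)·log₂(P(3)) = -(0.5612)·log₂(0.5612) = 0.46771
  -P(4)·log₂(P(4)) = -(0.3255)·log₂(0.3255) = 0.52707
H(P) = 0.06592 + 0.33850 + 0.46771 + 0.52707 = 1.39920 bits

log₂(4) = 2.00000 bits

D_KL(P||U) = 2.00000 - 1.39920 = 0.60080 ≈ 0.6008 bits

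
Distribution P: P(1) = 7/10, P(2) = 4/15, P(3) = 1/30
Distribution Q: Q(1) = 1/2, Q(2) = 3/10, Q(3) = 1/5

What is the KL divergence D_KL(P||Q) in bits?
0.2083 bits

D_KL(P||Q) = Σ P(x) log₂(P(x)/Q(x))

Computing term by term:
  P(1)·log₂(P(1)/Q(1)) = (7/10)·log₂((7/10)/(1/2)) = 0.33980
  P(2)·log₂(P(2)/Q(2)) = (4/15)·log₂((4/15)/(3/10)) = -0.04531
  P(3)·log₂(P(3)/Q(3)) = (1/30)·log₂((1/30)/(1/5)) = -0.08617

D_KL(P||Q) = 0.33980 - 0.04531 - 0.08617 = 0.20832 ≈ 0.2083 bits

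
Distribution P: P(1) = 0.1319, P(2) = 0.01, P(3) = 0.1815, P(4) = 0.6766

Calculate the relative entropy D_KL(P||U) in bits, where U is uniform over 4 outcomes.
0.7199 bits

U(i) = 1/4 for all i

D_KL(P||U) = Σ P(x) log₂(P(x) / (1/4))
           = Σ P(x) log₂(P(x)) + log₂(4)
           = log₂(4) - H(P)

H(P) = -Σ P(x) log₂(P(x)):
  -P(1)·log₂(P(1)) = -(0.1319)·log₂(0.1319) = 0.38548
  -P(2)·log₂(P(2)) = -(0.01)·log₂(0.01) = 0.06644
  -P(3)·log₂(P(3)) = -(0.1815)·log₂(0.1815) = 0.44685
  -P(4)·log₂(P(4)) = -(0.6766)·log₂(0.6766) = 0.38135
H(P) = 0.38548 + 0.06644 + 0.44685 + 0.38135 = 1.28012 bits

log₂(4) = 2.00000 bits

D_KL(P||U) = 2.00000 - 1.28012 = 0.71988 ≈ 0.7199 bits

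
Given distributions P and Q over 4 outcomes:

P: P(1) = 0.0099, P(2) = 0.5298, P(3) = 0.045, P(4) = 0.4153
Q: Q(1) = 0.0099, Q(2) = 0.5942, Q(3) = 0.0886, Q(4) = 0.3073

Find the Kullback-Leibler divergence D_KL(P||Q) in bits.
0.0488 bits

D_KL(P||Q) = Σ P(x) log₂(P(x)/Q(x))

Computing term by term:
  P(1)·log₂(P(1)/Q(1)) = 0.0099·log₂(0.0099/0.0099) = 0.00000
  P(2)·log₂(P(2)/Q(2)) = 0.5298·log₂(0.5298/0.5942) = -0.08768
  P(3)·log₂(P(3)/Q(3)) = 0.045·log₂(0.045/0.0886) = -0.04398
  P(4)·log₂(P(4)/Q(4)) = 0.4153·log₂(0.4153/0.3073) = 0.18045

D_KL(P||Q) = 0.00000 - 0.08768 - 0.04398 + 0.18045 = 0.04879 ≈ 0.0488 bits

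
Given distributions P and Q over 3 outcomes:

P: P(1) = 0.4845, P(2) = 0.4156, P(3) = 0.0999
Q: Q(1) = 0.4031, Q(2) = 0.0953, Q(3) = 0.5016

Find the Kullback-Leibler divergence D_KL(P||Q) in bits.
0.7790 bits

D_KL(P||Q) = Σ P(x) log₂(P(x)/Q(x))

Computing term by term:
  P(1)·log₂(P(1)/Q(1)) = 0.4845·log₂(0.4845/0.4031) = 0.12857
  P(2)·log₂(P(2)/Q(2)) = 0.4156·log₂(0.4156/0.0953) = 0.88300
  P(3)·log₂(P(3)/Q(3)) = 0.0999·log₂(0.0999/0.5016) = -0.23257

D_KL(P||Q) = 0.12857 + 0.88300 - 0.23257 = 0.77900 ≈ 0.7790 bits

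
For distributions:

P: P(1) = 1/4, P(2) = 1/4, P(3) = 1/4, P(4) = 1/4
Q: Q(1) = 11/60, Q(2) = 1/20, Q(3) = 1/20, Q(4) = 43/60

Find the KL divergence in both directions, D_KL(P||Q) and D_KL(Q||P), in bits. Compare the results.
D_KL(P||Q) = 0.8930 bits, D_KL(Q||P) = 0.7747 bits. D_KL(P||Q) is larger than D_KL(Q||P) by 0.1183 bits; the two directions differ.

D_KL(P||Q) = Σ P(x) log₂(P(x)/Q(x))

Computing term by term:
  P(1)·log₂(P(1)/Q(1)) = (1/4)·log₂((1/4)/(11/60)) = 0.11186
  P(2)·log₂(P(2)/Q(2)) = (1/4)·log₂((1/4)/(1/20)) = 0.58048
  P(3)·log₂(P(3)/Q(3)) = (1/4)·log₂((1/4)/(1/20)) = 0.58048
  P(4)·log₂(P(4)/Q(4)) = (1/4)·log₂((1/4)/(43/60)) = -0.37984

D_KL(P||Q) = 0.11186 + 0.58048 + 0.58048 - 0.37984 = 0.89298 ≈ 0.8930 bits

D_KL(Q||P) = Σ Q(x) log₂(Q(x)/P(x))

Computing term by term:
  Q(1)·log₂(Q(1)/P(1)) = (11/60)·log₂((11/60)/(1/4)) = -0.08203
  Q(2)·log₂(Q(2)/P(2)) = (1/20)·log₂((1/20)/(1/4)) = -0.11610
  Q(3)·log₂(Q(3)/P(3)) = (1/20)·log₂((1/20)/(1/4)) = -0.11610
  Q(4)·log₂(Q(4)/P(4)) = (43/60)·log₂((43/60)/(1/4)) = 1.08888

D_KL(Q||P) = -0.08203 - 0.11610 - 0.11610 + 1.08888 = 0.77465 ≈ 0.7747 bits

These are NOT equal (difference: 0.1183 bits). KL divergence is asymmetric: D_KL(P||Q) ≠ D_KL(Q||P) in general.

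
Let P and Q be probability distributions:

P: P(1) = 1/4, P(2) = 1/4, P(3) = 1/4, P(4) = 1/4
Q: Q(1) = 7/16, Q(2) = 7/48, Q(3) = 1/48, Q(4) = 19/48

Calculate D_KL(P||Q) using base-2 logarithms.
0.7231 bits

D_KL(P||Q) = Σ P(x) log₂(P(x)/Q(x))

Computing term by term:
  P(1)·log₂(P(1)/Q(1)) = (1/4)·log₂((1/4)/(7/16)) = -0.20184
  P(2)·log₂(P(2)/Q(2)) = (1/4)·log₂((1/4)/(7/48)) = 0.19440
  P(3)·log₂(P(3)/Q(3)) = (1/4)·log₂((1/4)/(1/48)) = 0.89624
  P(4)·log₂(P(4)/Q(4)) = (1/4)·log₂((1/4)/(19/48)) = -0.16574

D_KL(P||Q) = -0.20184 + 0.19440 + 0.89624 - 0.16574 = 0.72306 ≈ 0.7231 bits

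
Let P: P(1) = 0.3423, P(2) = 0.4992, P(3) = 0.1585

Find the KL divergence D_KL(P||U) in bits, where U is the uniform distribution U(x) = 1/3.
0.1340 bits

U(i) = 1/3 for all i

D_KL(P||U) = Σ P(x) log₂(P(x) / (1/3))
           = Σ P(x) log₂(P(x)) + log₂(3)
           = log₂(3) - H(P)

H(P) = -Σ P(x) log₂(P(x)):
  -P(1)·log₂(P(1)) = -(0.3423)·log₂(0.3423) = 0.52942
  -P(2)·log₂(P(2)) = -(0.4992)·log₂(0.4992) = 0.50035
  -P(3)·log₂(P(3)) = -(0.1585)·log₂(0.1585) = 0.42121
H(P) = 0.52942 + 0.50035 + 0.42121 = 1.45098 bits

log₂(3) = 1.58496 bits

D_KL(P||U) = 1.58496 - 1.45098 = 0.13398 ≈ 0.1340 bits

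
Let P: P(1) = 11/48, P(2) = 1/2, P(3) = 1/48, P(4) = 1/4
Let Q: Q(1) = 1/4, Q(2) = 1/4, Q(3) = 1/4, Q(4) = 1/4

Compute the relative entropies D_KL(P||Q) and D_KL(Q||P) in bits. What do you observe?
D_KL(P||Q) = 0.3965 bits, D_KL(Q||P) = 0.6776 bits. The two directions give different values (D_KL(Q||P) exceeds D_KL(P||Q) by 0.2811 bits): KL divergence is asymmetric.

D_KL(P||Q) = Σ P(x) log₂(P(x)/Q(x))

Computing term by term:
  P(1)·log₂(P(1)/Q(1)) = (11/48)·log₂((11/48)/(1/4)) = -0.02877
  P(2)·log₂(P(2)/Q(2)) = (1/2)·log₂((1/2)/(1/4)) = 0.50000
  P(3)·log₂(P(3)/Q(3)) = (1/48)·log₂((1/48)/(1/4)) = -0.07469
  P(4)·log₂(P(4)/Q(4)) = (1/4)·log₂((1/4)/(1/4)) = 0.00000

D_KL(P||Q) = -0.02877 + 0.50000 - 0.07469 + 0.00000 = 0.39654 ≈ 0.3965 bits

D_KL(Q||P) = Σ Q(x) log₂(Q(x)/P(x))

Computing term by term:
  Q(1)·log₂(Q(1)/P(1)) = (1/4)·log₂((1/4)/(11/48)) = 0.03138
  Q(2)·log₂(Q(2)/P(2)) = (1/4)·log₂((1/4)/(1/2)) = -0.25000
  Q(3)·log₂(Q(3)/P(3)) = (1/4)·log₂((1/4)/(1/48)) = 0.89624
  Q(4)·log₂(Q(4)/P(4)) = (1/4)·log₂((1/4)/(1/4)) = 0.00000

D_KL(Q||P) = 0.03138 - 0.25000 + 0.89624 + 0.00000 = 0.67762 ≈ 0.6776 bits

These are NOT equal (difference: 0.2811 bits). KL divergence is asymmetric: D_KL(P||Q) ≠ D_KL(Q||P) in general.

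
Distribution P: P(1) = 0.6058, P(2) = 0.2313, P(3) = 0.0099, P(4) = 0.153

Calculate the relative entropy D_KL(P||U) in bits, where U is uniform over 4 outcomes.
0.5931 bits

U(i) = 1/4 for all i

D_KL(P||U) = Σ P(x) log₂(P(x) / (1/4))
           = Σ P(x) log₂(P(x)) + log₂(4)
           = log₂(4) - H(P)

H(P) = -Σ P(x) log₂(P(x)):
  -P(1)·log₂(P(1)) = -(0.6058)·log₂(0.6058) = 0.43805
  -P(2)·log₂(P(2)) = -(0.2313)·log₂(0.2313) = 0.48854
  -P(3)·log₂(P(3)) = -(0.0099)·log₂(0.0099) = 0.06592
  -P(4)·log₂(P(4)) = -(0.153)·log₂(0.153) = 0.41438
H(P) = 0.43805 + 0.48854 + 0.06592 + 0.41438 = 1.40689 bits

log₂(4) = 2.00000 bits

D_KL(P||U) = 2.00000 - 1.40689 = 0.59311 ≈ 0.5931 bits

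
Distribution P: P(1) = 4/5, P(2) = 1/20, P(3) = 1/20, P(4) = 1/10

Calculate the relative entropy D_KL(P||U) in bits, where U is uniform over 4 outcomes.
0.9781 bits

U(i) = 1/4 for all i

D_KL(P||U) = Σ P(x) log₂(P(x) / (1/4))
           = Σ P(x) log₂(P(x)) + log₂(4)
           = log₂(4) - H(P)

H(P) = -Σ P(x) log₂(P(x)):
  -P(1)·log₂(P(1)) = -(4/5)·log₂(4/5) = 0.25754
  -P(2)·log₂(P(2)) = -(1/20)·log₂(1/20) = 0.21610
  -P(3)·log₂(P(3)) = -(1/20)·log₂(1/20) = 0.21610
  -P(4)·log₂(P(4)) = -(1/10)·log₂(1/10) = 0.33219
H(P) = 0.25754 + 0.21610 + 0.21610 + 0.33219 = 1.02193 bits

log₂(4) = 2.00000 bits

D_KL(P||U) = 2.00000 - 1.02193 = 0.97807 ≈ 0.9781 bits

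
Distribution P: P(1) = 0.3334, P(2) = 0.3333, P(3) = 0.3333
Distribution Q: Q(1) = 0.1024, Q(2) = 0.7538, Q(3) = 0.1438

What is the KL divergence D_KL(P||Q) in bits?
0.5796 bits

D_KL(P||Q) = Σ P(x) log₂(P(x)/Q(x))

Computing term by term:
  P(1)·log₂(P(1)/Q(1)) = 0.3334·log₂(0.3334/0.1024) = 0.56779
  P(2)·log₂(P(2)/Q(2)) = 0.3333·log₂(0.3333/0.7538) = -0.39241
  P(3)·log₂(P(3)/Q(3)) = 0.3333·log₂(0.3333/0.1438) = 0.40421

D_KL(P||Q) = 0.56779 - 0.39241 + 0.40421 = 0.57959 ≈ 0.5796 bits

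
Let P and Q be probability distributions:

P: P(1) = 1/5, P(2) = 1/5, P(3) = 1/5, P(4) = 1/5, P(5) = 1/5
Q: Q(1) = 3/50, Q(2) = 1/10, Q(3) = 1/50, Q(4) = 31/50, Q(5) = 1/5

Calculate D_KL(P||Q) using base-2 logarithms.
0.8853 bits

D_KL(P||Q) = Σ P(x) log₂(P(x)/Q(x))

Computing term by term:
  P(1)·log₂(P(1)/Q(1)) = (1/5)·log₂((1/5)/(3/50)) = 0.34739
  P(2)·log₂(P(2)/Q(2)) = (1/5)·log₂((1/5)/(1/10)) = 0.20000
  P(3)·log₂(P(3)/Q(3)) = (1/5)·log₂((1/5)/(1/50)) = 0.66439
  P(4)·log₂(P(4)/Q(4)) = (1/5)·log₂((1/5)/(31/50)) = -0.32645
  P(5)·log₂(P(5)/Q(5)) = (1/5)·log₂((1/5)/(1/5)) = 0.00000

D_KL(P||Q) = 0.34739 + 0.20000 + 0.66439 - 0.32645 + 0.00000 = 0.88533 ≈ 0.8853 bits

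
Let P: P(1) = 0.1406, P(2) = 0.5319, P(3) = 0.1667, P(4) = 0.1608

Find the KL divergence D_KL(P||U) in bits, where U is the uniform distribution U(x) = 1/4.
0.2628 bits

U(i) = 1/4 for all i

D_KL(P||U) = Σ P(x) log₂(P(x) / (1/4))
           = Σ P(x) log₂(P(x)) + log₂(4)
           = log₂(4) - H(P)

H(P) = -Σ P(x) log₂(P(x)):
  -P(1)·log₂(P(1)) = -(0.1406)·log₂(0.1406) = 0.39794
  -P(2)·log₂(P(2)) = -(0.5319)·log₂(0.5319) = 0.48444
  -P(3)·log₂(P(3)) = -(0.1667)·log₂(0.1667) = 0.43087
  -P(4)·log₂(P(4)) = -(0.1608)·log₂(0.1608) = 0.42398
H(P) = 0.39794 + 0.48444 + 0.43087 + 0.42398 = 1.73723 bits

log₂(4) = 2.00000 bits

D_KL(P||U) = 2.00000 - 1.73723 = 0.26277 ≈ 0.2628 bits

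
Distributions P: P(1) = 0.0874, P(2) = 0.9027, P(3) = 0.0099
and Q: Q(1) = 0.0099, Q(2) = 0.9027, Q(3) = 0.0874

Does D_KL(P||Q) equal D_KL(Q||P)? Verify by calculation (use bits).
D_KL(P||Q) = 0.2435 bits, D_KL(Q||P) = 0.2435 bits. Yes — for this pair D_KL(P||Q) = D_KL(Q||P).

D_KL(P||Q) = Σ P(x) log₂(P(x)/Q(x))

Computing term by term:
  P(1)·log₂(P(1)/Q(1)) = 0.0874·log₂(0.0874/0.0099) = 0.27462
  P(2)·log₂(P(2)/Q(2)) = 0.9027·log₂(0.9027/0.9027) = 0.00000
  P(3)·log₂(P(3)/Q(3)) = 0.0099·log₂(0.0099/0.0874) = -0.03111

D_KL(P||Q) = 0.27462 + 0.00000 - 0.03111 = 0.24351 ≈ 0.2435 bits

D_KL(Q||P) = Σ Q(x) log₂(Q(x)/P(x))

Computing term by term:
  Q(1)·log₂(Q(1)/P(1)) = 0.0099·log₂(0.0099/0.0874) = -0.03111
  Q(2)·log₂(Q(2)/P(2)) = 0.9027·log₂(0.9027/0.9027) = 0.00000
  Q(3)·log₂(Q(3)/P(3)) = 0.0874·log₂(0.0874/0.0099) = 0.27462

D_KL(Q||P) = -0.03111 + 0.00000 + 0.27462 = 0.24351 ≈ 0.2435 bits

These ARE equal here. Q is P with outcomes relabeled (Q(1) = P(3), Q(3) = P(1)) by a relabeling that is its own inverse, so the two sums contain exactly the same terms in a different order. This is a special case — KL divergence is not symmetric in general: D_KL(P||Q) ≠ D_KL(Q||P) for most P, Q.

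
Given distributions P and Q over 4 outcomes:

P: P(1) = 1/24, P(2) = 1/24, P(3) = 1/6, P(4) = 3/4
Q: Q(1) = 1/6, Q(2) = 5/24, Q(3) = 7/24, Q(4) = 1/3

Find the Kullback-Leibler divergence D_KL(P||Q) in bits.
0.5628 bits

D_KL(P||Q) = Σ P(x) log₂(P(x)/Q(x))

Computing term by term:
  P(1)·log₂(P(1)/Q(1)) = (1/24)·log₂((1/24)/(1/6)) = -0.08333
  P(2)·log₂(P(2)/Q(2)) = (1/24)·log₂((1/24)/(5/24)) = -0.09675
  P(3)·log₂(P(3)/Q(3)) = (1/6)·log₂((1/6)/(7/24)) = -0.13456
  P(4)·log₂(P(4)/Q(4)) = (3/4)·log₂((3/4)/(1/3)) = 0.87744

D_KL(P||Q) = -0.08333 - 0.09675 - 0.13456 + 0.87744 = 0.56280 ≈ 0.5628 bits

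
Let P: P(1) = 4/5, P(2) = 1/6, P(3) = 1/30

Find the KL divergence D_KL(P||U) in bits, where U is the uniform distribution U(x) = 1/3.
0.7330 bits

U(i) = 1/3 for all i

D_KL(P||U) = Σ P(x) log₂(P(x) / (1/3))
           = Σ P(x) log₂(P(x)) + log₂(3)
           = log₂(3) - H(P)

H(P) = -Σ P(x) log₂(P(x)):
  -P(1)·log₂(P(1)) = -(4/5)·log₂(4/5) = 0.25754
  -P(2)·log₂(P(2)) = -(1/6)·log₂(1/6) = 0.43083
  -P(3)·log₂(P(3)) = -(1/30)·log₂(1/30) = 0.16356
H(P) = 0.25754 + 0.43083 + 0.16356 = 0.85193 bits

log₂(3) = 1.58496 bits

D_KL(P||U) = 1.58496 - 0.85193 = 0.73303 ≈ 0.7330 bits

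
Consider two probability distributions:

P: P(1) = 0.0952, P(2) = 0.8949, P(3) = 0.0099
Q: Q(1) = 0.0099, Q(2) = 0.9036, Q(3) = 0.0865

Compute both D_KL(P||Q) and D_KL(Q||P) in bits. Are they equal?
D_KL(P||Q) = 0.2674 bits, D_KL(Q||P) = 0.2508 bits. No, they are not equal.

D_KL(P||Q) = Σ P(x) log₂(P(x)/Q(x))

Computing term by term:
  P(1)·log₂(P(1)/Q(1)) = 0.0952·log₂(0.0952/0.0099) = 0.31087
  P(2)·log₂(P(2)/Q(2)) = 0.8949·log₂(0.8949/0.9036) = -0.01249
  P(3)·log₂(P(3)/Q(3)) = 0.0099·log₂(0.0099/0.0865) = -0.03096

D_KL(P||Q) = 0.31087 - 0.01249 - 0.03096 = 0.26742 ≈ 0.2674 bits

D_KL(Q||P) = Σ Q(x) log₂(Q(x)/P(x))

Computing term by term:
  Q(1)·log₂(Q(1)/P(1)) = 0.0099·log₂(0.0099/0.0952) = -0.03233
  Q(2)·log₂(Q(2)/P(2)) = 0.9036·log₂(0.9036/0.8949) = 0.01261
  Q(3)·log₂(Q(3)/P(3)) = 0.0865·log₂(0.0865/0.0099) = 0.27050

D_KL(Q||P) = -0.03233 + 0.01261 + 0.27050 = 0.25078 ≈ 0.2508 bits

These are NOT equal (difference: 0.0166 bits). KL divergence is asymmetric: D_KL(P||Q) ≠ D_KL(Q||P) in general.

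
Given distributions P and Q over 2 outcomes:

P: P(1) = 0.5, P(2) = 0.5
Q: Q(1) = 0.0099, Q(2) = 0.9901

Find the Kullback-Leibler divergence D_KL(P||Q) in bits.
2.3364 bits

D_KL(P||Q) = Σ P(x) log₂(P(x)/Q(x))

Computing term by term:
  P(1)·log₂(P(1)/Q(1)) = 0.5·log₂(0.5/0.0099) = 2.82918
  P(2)·log₂(P(2)/Q(2)) = 0.5·log₂(0.5/0.9901) = -0.49282

D_KL(P||Q) = 2.82918 - 0.49282 = 2.33636 ≈ 2.3364 bits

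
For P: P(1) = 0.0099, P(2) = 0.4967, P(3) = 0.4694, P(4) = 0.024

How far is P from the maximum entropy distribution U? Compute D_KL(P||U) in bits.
0.7913 bits

U(i) = 1/4 for all i

D_KL(P||U) = Σ P(x) log₂(P(x) / (1/4))
           = Σ P(x) log₂(P(x)) + log₂(4)
           = log₂(4) - H(P)

H(P) = -Σ P(x) log₂(P(x)):
  -P(1)·log₂(P(1)) = -(0.0099)·log₂(0.0099) = 0.06592
  -P(2)·log₂(P(2)) = -(0.4967)·log₂(0.4967) = 0.50145
  -P(3)·log₂(P(3)) = -(0.4694)·log₂(0.4694) = 0.51217
  -P(4)·log₂(P(4)) = -(0.024)·log₂(0.024) = 0.12914
H(P) = 0.06592 + 0.50145 + 0.51217 + 0.12914 = 1.20868 bits

log₂(4) = 2.00000 bits

D_KL(P||U) = 2.00000 - 1.20868 = 0.79132 ≈ 0.7913 bits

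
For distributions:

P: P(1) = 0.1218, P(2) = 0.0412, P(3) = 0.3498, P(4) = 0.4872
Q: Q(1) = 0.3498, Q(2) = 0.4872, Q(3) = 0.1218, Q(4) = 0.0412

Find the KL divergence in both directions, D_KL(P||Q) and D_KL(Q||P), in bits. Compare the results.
D_KL(P||Q) = 1.9365 bits, D_KL(Q||P) = 1.9365 bits. The two directions give exactly the same value for this pair.

D_KL(P||Q) = Σ P(x) log₂(P(x)/Q(x))

Computing term by term:
  P(1)·log₂(P(1)/Q(1)) = 0.1218·log₂(0.1218/0.3498) = -0.18538
  P(2)·log₂(P(2)/Q(2)) = 0.0412·log₂(0.0412/0.4872) = -0.14683
  P(3)·log₂(P(3)/Q(3)) = 0.3498·log₂(0.3498/0.1218) = 0.53240
  P(4)·log₂(P(4)/Q(4)) = 0.4872·log₂(0.4872/0.0412) = 1.73628

D_KL(P||Q) = -0.18538 - 0.14683 + 0.53240 + 1.73628 = 1.93647 ≈ 1.9365 bits

D_KL(Q||P) = Σ Q(x) log₂(Q(x)/P(x))

Computing term by term:
  Q(1)·log₂(Q(1)/P(1)) = 0.3498·log₂(0.3498/0.1218) = 0.53240
  Q(2)·log₂(Q(2)/P(2)) = 0.4872·log₂(0.4872/0.0412) = 1.73628
  Q(3)·log₂(Q(3)/P(3)) = 0.1218·log₂(0.1218/0.3498) = -0.18538
  Q(4)·log₂(Q(4)/P(4)) = 0.0412·log₂(0.0412/0.4872) = -0.14683

D_KL(Q||P) = 0.53240 + 1.73628 - 0.18538 - 0.14683 = 1.93647 ≈ 1.9365 bits

These ARE equal here. Q is P with outcomes relabeled (Q(1) = P(3), Q(2) = P(4), Q(3) = P(1), Q(4) = P(2)) by a relabeling that is its own inverse, so the two sums contain exactly the same terms in a different order. This is a special case — KL divergence is not symmetric in general: D_KL(P||Q) ≠ D_KL(Q||P) for most P, Q.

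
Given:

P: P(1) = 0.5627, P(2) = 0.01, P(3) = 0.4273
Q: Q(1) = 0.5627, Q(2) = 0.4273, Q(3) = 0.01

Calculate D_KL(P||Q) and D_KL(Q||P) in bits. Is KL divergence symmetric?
D_KL(P||Q) = 2.2606 bits, D_KL(Q||P) = 2.2606 bits. The two values coincide for this particular pair, but no — KL divergence is not symmetric in general.

D_KL(P||Q) = Σ P(x) log₂(P(x)/Q(x))

Computing term by term:
  P(1)·log₂(P(1)/Q(1)) = 0.5627·log₂(0.5627/0.5627) = 0.00000
  P(2)·log₂(P(2)/Q(2)) = 0.01·log₂(0.01/0.4273) = -0.05417
  P(3)·log₂(P(3)/Q(3)) = 0.4273·log₂(0.4273/0.01) = 2.31476

D_KL(P||Q) = 0.00000 - 0.05417 + 2.31476 = 2.26059 ≈ 2.2606 bits

D_KL(Q||P) = Σ Q(x) log₂(Q(x)/P(x))

Computing term by term:
  Q(1)·log₂(Q(1)/P(1)) = 0.5627·log₂(0.5627/0.5627) = 0.00000
  Q(2)·log₂(Q(2)/P(2)) = 0.4273·log₂(0.4273/0.01) = 2.31476
  Q(3)·log₂(Q(3)/P(3)) = 0.01·log₂(0.01/0.4273) = -0.05417

D_KL(Q||P) = 0.00000 + 2.31476 - 0.05417 = 2.26059 ≈ 2.2606 bits

These ARE equal here. Q is P with outcomes relabeled (Q(2) = P(3), Q(3) = P(2)) by a relabeling that is its own inverse, so the two sums contain exactly the same terms in a different order. This is a special case — KL divergence is not symmetric in general: D_KL(P||Q) ≠ D_KL(Q||P) for most P, Q.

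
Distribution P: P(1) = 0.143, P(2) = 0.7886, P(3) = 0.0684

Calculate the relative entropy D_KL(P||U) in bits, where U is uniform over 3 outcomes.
0.6488 bits

U(i) = 1/3 for all i

D_KL(P||U) = Σ P(x) log₂(P(x) / (1/3))
           = Σ P(x) log₂(P(x)) + log₂(3)
           = log₂(3) - H(P)

H(P) = -Σ P(x) log₂(P(x)):
  -P(1)·log₂(P(1)) = -(0.143)·log₂(0.143) = 0.40125
  -P(2)·log₂(P(2)) = -(0.7886)·log₂(0.7886) = 0.27020
  -P(3)·log₂(P(3)) = -(0.0684)·log₂(0.0684) = 0.26470
H(P) = 0.40125 + 0.27020 + 0.26470 = 0.93615 bits

log₂(3) = 1.58496 bits

D_KL(P||U) = 1.58496 - 0.93615 = 0.64881 ≈ 0.6488 bits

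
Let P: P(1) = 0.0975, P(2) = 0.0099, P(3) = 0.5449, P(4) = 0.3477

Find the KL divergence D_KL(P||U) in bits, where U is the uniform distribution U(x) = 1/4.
0.5994 bits

U(i) = 1/4 for all i

D_KL(P||U) = Σ P(x) log₂(P(x) / (1/4))
           = Σ P(x) log₂(P(x)) + log₂(4)
           = log₂(4) - H(P)

H(P) = -Σ P(x) log₂(P(x)):
  -P(1)·log₂(P(1)) = -(0.0975)·log₂(0.0975) = 0.32745
  -P(2)·log₂(P(2)) = -(0.0099)·log₂(0.0099) = 0.06592
  -P(3)·log₂(P(3)) = -(0.5449)·log₂(0.5449) = 0.47730
  -P(4)·log₂(P(4)) = -(0.3477)·log₂(0.3477) = 0.52992
H(P) = 0.32745 + 0.06592 + 0.47730 + 0.52992 = 1.40059 bits

log₂(4) = 2.00000 bits

D_KL(P||U) = 2.00000 - 1.40059 = 0.59941 ≈ 0.5994 bits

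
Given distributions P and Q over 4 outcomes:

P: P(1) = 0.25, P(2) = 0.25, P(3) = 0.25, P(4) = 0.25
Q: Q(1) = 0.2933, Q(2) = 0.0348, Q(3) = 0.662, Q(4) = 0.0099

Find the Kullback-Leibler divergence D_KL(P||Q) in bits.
1.4669 bits

D_KL(P||Q) = Σ P(x) log₂(P(x)/Q(x))

Computing term by term:
  P(1)·log₂(P(1)/Q(1)) = 0.25·log₂(0.25/0.2933) = -0.05761
  P(2)·log₂(P(2)/Q(2)) = 0.25·log₂(0.25/0.0348) = 0.71119
  P(3)·log₂(P(3)/Q(3)) = 0.25·log₂(0.25/0.662) = -0.35123
  P(4)·log₂(P(4)/Q(4)) = 0.25·log₂(0.25/0.0099) = 1.16459

D_KL(P||Q) = -0.05761 + 0.71119 - 0.35123 + 1.16459 = 1.46694 ≈ 1.4669 bits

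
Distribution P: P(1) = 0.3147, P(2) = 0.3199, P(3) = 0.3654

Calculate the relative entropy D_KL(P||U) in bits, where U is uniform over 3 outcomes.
0.0033 bits

U(i) = 1/3 for all i

D_KL(P||U) = Σ P(x) log₂(P(x) / (1/3))
           = Σ P(x) log₂(P(x)) + log₂(3)
           = log₂(3) - H(P)

H(P) = -Σ P(x) log₂(P(x)):
  -P(1)·log₂(P(1)) = -(0.3147)·log₂(0.3147) = 0.52490
  -P(2)·log₂(P(2)) = -(0.3199)·log₂(0.3199) = 0.52601
  -P(3)·log₂(P(3)) = -(0.3654)·log₂(0.3654) = 0.53073
H(P) = 0.52490 + 0.52601 + 0.53073 = 1.58164 bits

log₂(3) = 1.58496 bits

D_KL(P||U) = 1.58496 - 1.58164 = 0.00332 ≈ 0.0033 bits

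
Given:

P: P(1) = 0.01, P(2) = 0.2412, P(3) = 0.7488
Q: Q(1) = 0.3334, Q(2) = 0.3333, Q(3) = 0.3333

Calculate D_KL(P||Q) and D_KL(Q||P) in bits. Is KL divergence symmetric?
D_KL(P||Q) = 0.7113 bits, D_KL(Q||P) = 1.4530 bits. No, KL divergence is not symmetric.

D_KL(P||Q) = Σ P(x) log₂(P(x)/Q(x))

Computing term by term:
  P(1)·log₂(P(1)/Q(1)) = 0.01·log₂(0.01/0.3334) = -0.05059
  P(2)·log₂(P(2)/Q(2)) = 0.2412·log₂(0.2412/0.3333) = -0.11254
  P(3)·log₂(P(3)/Q(3)) = 0.7488·log₂(0.7488/0.3333) = 0.87442

D_KL(P||Q) = -0.05059 - 0.11254 + 0.87442 = 0.71129 ≈ 0.7113 bits

D_KL(Q||P) = Σ Q(x) log₂(Q(x)/P(x))

Computing term by term:
  Q(1)·log₂(Q(1)/P(1)) = 0.3334·log₂(0.3334/0.01) = 1.68673
  Q(2)·log₂(Q(2)/P(2)) = 0.3333·log₂(0.3333/0.2412) = 0.15551
  Q(3)·log₂(Q(3)/P(3)) = 0.3333·log₂(0.3333/0.7488) = -0.38921

D_KL(Q||P) = 1.68673 + 0.15551 - 0.38921 = 1.45303 ≈ 1.4530 bits

These are NOT equal (difference: 0.7417 bits). KL divergence is asymmetric: D_KL(P||Q) ≠ D_KL(Q||P) in general.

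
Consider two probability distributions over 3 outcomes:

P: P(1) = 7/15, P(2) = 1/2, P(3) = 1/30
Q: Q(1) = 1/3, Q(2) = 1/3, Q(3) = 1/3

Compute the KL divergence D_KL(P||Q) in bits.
0.4083 bits

D_KL(P||Q) = Σ P(x) log₂(P(x)/Q(x))

Computing term by term:
  P(1)·log₂(P(1)/Q(1)) = (7/15)·log₂((7/15)/(1/3)) = 0.22653
  P(2)·log₂(P(2)/Q(2)) = (1/2)·log₂((1/2)/(1/3)) = 0.29248
  P(3)·log₂(P(3)/Q(3)) = (1/30)·log₂((1/30)/(1/3)) = -0.11073

D_KL(P||Q) = 0.22653 + 0.29248 - 0.11073 = 0.40828 ≈ 0.4083 bits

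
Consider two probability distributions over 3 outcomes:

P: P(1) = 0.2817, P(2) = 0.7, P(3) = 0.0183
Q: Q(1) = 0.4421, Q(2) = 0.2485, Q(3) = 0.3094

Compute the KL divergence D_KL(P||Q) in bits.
0.7881 bits

D_KL(P||Q) = Σ P(x) log₂(P(x)/Q(x))

Computing term by term:
  P(1)·log₂(P(1)/Q(1)) = 0.2817·log₂(0.2817/0.4421) = -0.18317
  P(2)·log₂(P(2)/Q(2)) = 0.7·log₂(0.7/0.2485) = 1.04588
  P(3)·log₂(P(3)/Q(3)) = 0.0183·log₂(0.0183/0.3094) = -0.07466

D_KL(P||Q) = -0.18317 + 1.04588 - 0.07466 = 0.78805 ≈ 0.7881 bits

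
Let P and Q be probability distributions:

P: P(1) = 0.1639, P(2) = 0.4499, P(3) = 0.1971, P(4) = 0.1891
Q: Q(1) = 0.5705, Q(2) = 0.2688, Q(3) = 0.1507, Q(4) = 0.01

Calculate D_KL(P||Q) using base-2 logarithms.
0.9177 bits

D_KL(P||Q) = Σ P(x) log₂(P(x)/Q(x))

Computing term by term:
  P(1)·log₂(P(1)/Q(1)) = 0.1639·log₂(0.1639/0.5705) = -0.29492
  P(2)·log₂(P(2)/Q(2)) = 0.4499·log₂(0.4499/0.2688) = 0.33431
  P(3)·log₂(P(3)/Q(3)) = 0.1971·log₂(0.1971/0.1507) = 0.07633
  P(4)·log₂(P(4)/Q(4)) = 0.1891·log₂(0.1891/0.01) = 0.80199

D_KL(P||Q) = -0.29492 + 0.33431 + 0.07633 + 0.80199 = 0.91771 ≈ 0.9177 bits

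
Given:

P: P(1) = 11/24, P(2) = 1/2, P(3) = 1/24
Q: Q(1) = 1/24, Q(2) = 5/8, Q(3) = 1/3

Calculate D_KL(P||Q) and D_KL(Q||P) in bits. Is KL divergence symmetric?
D_KL(P||Q) = 1.2996 bits, D_KL(Q||P) = 1.0571 bits. No, KL divergence is not symmetric.

D_KL(P||Q) = Σ P(x) log₂(P(x)/Q(x))

Computing term by term:
  P(1)·log₂(P(1)/Q(1)) = (11/24)·log₂((11/24)/(1/24)) = 1.58557
  P(2)·log₂(P(2)/Q(2)) = (1/2)·log₂((1/2)/(5/8)) = -0.16096
  P(3)·log₂(P(3)/Q(3)) = (1/24)·log₂((1/24)/(1/3)) = -0.12500

D_KL(P||Q) = 1.58557 - 0.16096 - 0.12500 = 1.29961 ≈ 1.2996 bits

D_KL(Q||P) = Σ Q(x) log₂(Q(x)/P(x))

Computing term by term:
  Q(1)·log₂(Q(1)/P(1)) = (1/24)·log₂((1/24)/(11/24)) = -0.14414
  Q(2)·log₂(Q(2)/P(2)) = (5/8)·log₂((5/8)/(1/2)) = 0.20121
  Q(3)·log₂(Q(3)/P(3)) = (1/3)·log₂((1/3)/(1/24)) = 1.00000

D_KL(Q||P) = -0.14414 + 0.20121 + 1.00000 = 1.05707 ≈ 1.0571 bits

These are NOT equal (difference: 0.2425 bits). KL divergence is asymmetric: D_KL(P||Q) ≠ D_KL(Q||P) in general.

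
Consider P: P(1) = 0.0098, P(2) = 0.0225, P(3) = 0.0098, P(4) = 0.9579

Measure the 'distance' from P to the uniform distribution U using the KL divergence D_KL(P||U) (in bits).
1.6866 bits

U(i) = 1/4 for all i

D_KL(P||U) = Σ P(x) log₂(P(x) / (1/4))
           = Σ P(x) log₂(P(x)) + log₂(4)
           = log₂(4) - H(P)

H(P) = -Σ P(x) log₂(P(x)):
  -P(1)·log₂(P(1)) = -(0.0098)·log₂(0.0098) = 0.06540
  -P(2)·log₂(P(2)) = -(0.0225)·log₂(0.0225) = 0.12316
  -P(3)·log₂(P(3)) = -(0.0098)·log₂(0.0098) = 0.06540
  -P(4)·log₂(P(4)) = -(0.9579)·log₂(0.9579) = 0.05944
H(P) = 0.06540 + 0.12316 + 0.06540 + 0.05944 = 0.31340 bits

log₂(4) = 2.00000 bits

D_KL(P||U) = 2.00000 - 0.31340 = 1.68660 ≈ 1.6866 bits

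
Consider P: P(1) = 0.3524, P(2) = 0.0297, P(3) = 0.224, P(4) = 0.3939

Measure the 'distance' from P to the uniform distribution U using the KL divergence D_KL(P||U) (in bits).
0.3061 bits

U(i) = 1/4 for all i

D_KL(P||U) = Σ P(x) log₂(P(x) / (1/4))
           = Σ P(x) log₂(P(x)) + log₂(4)
           = log₂(4) - H(P)

H(P) = -Σ P(x) log₂(P(x)):
  -P(1)·log₂(P(1)) = -(0.3524)·log₂(0.3524) = 0.53026
  -P(2)·log₂(P(2)) = -(0.0297)·log₂(0.0297) = 0.15068
  -P(3)·log₂(P(3)) = -(0.224)·log₂(0.224) = 0.48349
  -P(4)·log₂(P(4)) = -(0.3939)·log₂(0.3939) = 0.52944
H(P) = 0.53026 + 0.15068 + 0.48349 + 0.52944 = 1.69387 bits

log₂(4) = 2.00000 bits

D_KL(P||U) = 2.00000 - 1.69387 = 0.30613 ≈ 0.3061 bits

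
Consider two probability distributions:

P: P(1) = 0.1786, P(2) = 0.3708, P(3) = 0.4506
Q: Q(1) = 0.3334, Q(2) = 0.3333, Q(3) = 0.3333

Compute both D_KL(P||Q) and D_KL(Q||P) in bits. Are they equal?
D_KL(P||Q) = 0.0922 bits, D_KL(Q||P) = 0.1040 bits. No, they are not equal.

D_KL(P||Q) = Σ P(x) log₂(P(x)/Q(x))

Computing term by term:
  P(1)·log₂(P(1)/Q(1)) = 0.1786·log₂(0.1786/0.3334) = -0.16083
  P(2)·log₂(P(2)/Q(2)) = 0.3708·log₂(0.3708/0.3333) = 0.05704
  P(3)·log₂(P(3)/Q(3)) = 0.4506·log₂(0.4506/0.3333) = 0.19602

D_KL(P||Q) = -0.16083 + 0.05704 + 0.19602 = 0.09223 ≈ 0.0922 bits

D_KL(Q||P) = Σ Q(x) log₂(Q(x)/P(x))

Computing term by term:
  Q(1)·log₂(Q(1)/P(1)) = 0.3334·log₂(0.3334/0.1786) = 0.30023
  Q(2)·log₂(Q(2)/P(2)) = 0.3333·log₂(0.3333/0.3708) = -0.05127
  Q(3)·log₂(Q(3)/P(3)) = 0.3333·log₂(0.3333/0.4506) = -0.14499

D_KL(Q||P) = 0.30023 - 0.05127 - 0.14499 = 0.10397 ≈ 0.1040 bits

These are NOT equal (difference: 0.0118 bits). KL divergence is asymmetric: D_KL(P||Q) ≠ D_KL(Q||P) in general.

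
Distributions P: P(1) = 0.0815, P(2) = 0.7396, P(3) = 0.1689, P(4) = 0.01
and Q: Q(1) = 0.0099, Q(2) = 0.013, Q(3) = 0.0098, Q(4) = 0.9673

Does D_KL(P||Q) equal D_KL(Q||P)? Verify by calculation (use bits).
D_KL(P||Q) = 5.1876 bits, D_KL(Q||P) = 6.2341 bits. No — D_KL(P||Q) ≠ D_KL(Q||P) for this pair.

D_KL(P||Q) = Σ P(x) log₂(P(x)/Q(x))

Computing term by term:
  P(1)·log₂(P(1)/Q(1)) = 0.0815·log₂(0.0815/0.0099) = 0.24787
  P(2)·log₂(P(2)/Q(2)) = 0.7396·log₂(0.7396/0.013) = 4.31199
  P(3)·log₂(P(3)/Q(3)) = 0.1689·log₂(0.1689/0.0098) = 0.69371
  P(4)·log₂(P(4)/Q(4)) = 0.01·log₂(0.01/0.9673) = -0.06596

D_KL(P||Q) = 0.24787 + 4.31199 + 0.69371 - 0.06596 = 5.18761 ≈ 5.1876 bits

D_KL(Q||P) = Σ Q(x) log₂(Q(x)/P(x))

Computing term by term:
  Q(1)·log₂(Q(1)/P(1)) = 0.0099·log₂(0.0099/0.0815) = -0.03011
  Q(2)·log₂(Q(2)/P(2)) = 0.013·log₂(0.013/0.7396) = -0.07579
  Q(3)·log₂(Q(3)/P(3)) = 0.0098·log₂(0.0098/0.1689) = -0.04025
  Q(4)·log₂(Q(4)/P(4)) = 0.9673·log₂(0.9673/0.01) = 6.38021

D_KL(Q||P) = -0.03011 - 0.07579 - 0.04025 + 6.38021 = 6.23406 ≈ 6.2341 bits

These are NOT equal (difference: 1.0465 bits). KL divergence is asymmetric: D_KL(P||Q) ≠ D_KL(Q||P) in general.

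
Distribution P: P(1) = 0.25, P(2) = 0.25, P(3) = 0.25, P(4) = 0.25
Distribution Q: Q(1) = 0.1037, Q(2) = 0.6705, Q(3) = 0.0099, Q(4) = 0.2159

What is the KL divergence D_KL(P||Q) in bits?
1.1790 bits

D_KL(P||Q) = Σ P(x) log₂(P(x)/Q(x))

Computing term by term:
  P(1)·log₂(P(1)/Q(1)) = 0.25·log₂(0.25/0.1037) = 0.31738
  P(2)·log₂(P(2)/Q(2)) = 0.25·log₂(0.25/0.6705) = -0.35583
  P(3)·log₂(P(3)/Q(3)) = 0.25·log₂(0.25/0.0099) = 1.16459
  P(4)·log₂(P(4)/Q(4)) = 0.25·log₂(0.25/0.2159) = 0.05289

D_KL(P||Q) = 0.31738 - 0.35583 + 1.16459 + 0.05289 = 1.17903 ≈ 1.1790 bits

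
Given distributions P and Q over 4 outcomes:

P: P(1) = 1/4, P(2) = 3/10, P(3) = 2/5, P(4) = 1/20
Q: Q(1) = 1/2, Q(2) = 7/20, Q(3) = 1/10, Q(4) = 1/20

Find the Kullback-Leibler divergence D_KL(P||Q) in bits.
0.4833 bits

D_KL(P||Q) = Σ P(x) log₂(P(x)/Q(x))

Computing term by term:
  P(1)·log₂(P(1)/Q(1)) = (1/4)·log₂((1/4)/(1/2)) = -0.25000
  P(2)·log₂(P(2)/Q(2)) = (3/10)·log₂((3/10)/(7/20)) = -0.06672
  P(3)·log₂(P(3)/Q(3)) = (2/5)·log₂((2/5)/(1/10)) = 0.80000
  P(4)·log₂(P(4)/Q(4)) = (1/20)·log₂((1/20)/(1/20)) = 0.00000

D_KL(P||Q) = -0.25000 - 0.06672 + 0.80000 + 0.00000 = 0.48328 ≈ 0.4833 bits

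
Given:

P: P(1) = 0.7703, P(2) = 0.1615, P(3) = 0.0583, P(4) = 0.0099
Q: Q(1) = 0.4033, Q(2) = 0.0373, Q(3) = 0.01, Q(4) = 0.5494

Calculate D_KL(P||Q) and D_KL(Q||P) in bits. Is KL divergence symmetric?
D_KL(P||Q) = 1.1515 bits, D_KL(Q||P) = 2.7026 bits. No, KL divergence is not symmetric.

D_KL(P||Q) = Σ P(x) log₂(P(x)/Q(x))

Computing term by term:
  P(1)·log₂(P(1)/Q(1)) = 0.7703·log₂(0.7703/0.4033) = 0.71913
  P(2)·log₂(P(2)/Q(2)) = 0.1615·log₂(0.1615/0.0373) = 0.34146
  P(3)·log₂(P(3)/Q(3)) = 0.0583·log₂(0.0583/0.01) = 0.14829
  P(4)·log₂(P(4)/Q(4)) = 0.0099·log₂(0.0099/0.5494) = -0.05736

D_KL(P||Q) = 0.71913 + 0.34146 + 0.14829 - 0.05736 = 1.15152 ≈ 1.1515 bits

D_KL(Q||P) = Σ Q(x) log₂(Q(x)/P(x))

Computing term by term:
  Q(1)·log₂(Q(1)/P(1)) = 0.4033·log₂(0.4033/0.7703) = -0.37651
  Q(2)·log₂(Q(2)/P(2)) = 0.0373·log₂(0.0373/0.1615) = -0.07886
  Q(3)·log₂(Q(3)/P(3)) = 0.01·log₂(0.01/0.0583) = -0.02543
  Q(4)·log₂(Q(4)/P(4)) = 0.5494·log₂(0.5494/0.0099) = 3.18338

D_KL(Q||P) = -0.37651 - 0.07886 - 0.02543 + 3.18338 = 2.70258 ≈ 2.7026 bits

These are NOT equal (difference: 1.5511 bits). KL divergence is asymmetric: D_KL(P||Q) ≠ D_KL(Q||P) in general.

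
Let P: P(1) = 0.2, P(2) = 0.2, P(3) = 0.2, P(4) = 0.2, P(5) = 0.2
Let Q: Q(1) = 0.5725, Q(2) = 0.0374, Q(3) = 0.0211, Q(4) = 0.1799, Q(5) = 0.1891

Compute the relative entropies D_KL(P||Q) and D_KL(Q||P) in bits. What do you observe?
D_KL(P||Q) = 0.8760 bits, D_KL(Q||P) = 0.6669 bits. The two directions give different values (D_KL(P||Q) exceeds D_KL(Q||P) by 0.2091 bits): KL divergence is asymmetric.

D_KL(P||Q) = Σ P(x) log₂(P(x)/Q(x))

Computing term by term:
  P(1)·log₂(P(1)/Q(1)) = 0.2·log₂(0.2/0.5725) = -0.30346
  P(2)·log₂(P(2)/Q(2)) = 0.2·log₂(0.2/0.0374) = 0.48378
  P(3)·log₂(P(3)/Q(3)) = 0.2·log₂(0.2/0.0211) = 0.64894
  P(4)·log₂(P(4)/Q(4)) = 0.2·log₂(0.2/0.1799) = 0.03056
  P(5)·log₂(P(5)/Q(5)) = 0.2·log₂(0.2/0.1891) = 0.01617

D_KL(P||Q) = -0.30346 + 0.48378 + 0.64894 + 0.03056 + 0.01617 = 0.87599 ≈ 0.8760 bits

D_KL(Q||P) = Σ Q(x) log₂(Q(x)/P(x))

Computing term by term:
  Q(1)·log₂(Q(1)/P(1)) = 0.5725·log₂(0.5725/0.2) = 0.86864
  Q(2)·log₂(Q(2)/P(2)) = 0.0374·log₂(0.0374/0.2) = -0.09047
  Q(3)·log₂(Q(3)/P(3)) = 0.0211·log₂(0.0211/0.2) = -0.06846
  Q(4)·log₂(Q(4)/P(4)) = 0.1799·log₂(0.1799/0.2) = -0.02749
  Q(5)·log₂(Q(5)/P(5)) = 0.1891·log₂(0.1891/0.2) = -0.01529

D_KL(Q||P) = 0.86864 - 0.09047 - 0.06846 - 0.02749 - 0.01529 = 0.66693 ≈ 0.6669 bits

These are NOT equal (difference: 0.2091 bits). KL divergence is asymmetric: D_KL(P||Q) ≠ D_KL(Q||P) in general.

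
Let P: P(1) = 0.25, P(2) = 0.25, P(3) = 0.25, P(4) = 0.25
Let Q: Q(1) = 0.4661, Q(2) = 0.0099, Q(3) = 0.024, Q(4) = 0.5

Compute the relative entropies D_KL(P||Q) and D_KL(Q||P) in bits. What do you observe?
D_KL(P||Q) = 1.5351 bits, D_KL(Q||P) = 0.7916 bits. The two directions give different values (D_KL(P||Q) exceeds D_KL(Q||P) by 0.7435 bits): KL divergence is asymmetric.

D_KL(P||Q) = Σ P(x) log₂(P(x)/Q(x))

Computing term by term:
  P(1)·log₂(P(1)/Q(1)) = 0.25·log₂(0.25/0.4661) = -0.22468
  P(2)·log₂(P(2)/Q(2)) = 0.25·log₂(0.25/0.0099) = 1.16459
  P(3)·log₂(P(3)/Q(3)) = 0.25·log₂(0.25/0.024) = 0.84521
  P(4)·log₂(P(4)/Q(4)) = 0.25·log₂(0.25/0.5) = -0.25000

D_KL(P||Q) = -0.22468 + 1.16459 + 0.84521 - 0.25000 = 1.53512 ≈ 1.5351 bits

D_KL(Q||P) = Σ Q(x) log₂(Q(x)/P(x))

Computing term by term:
  Q(1)·log₂(Q(1)/P(1)) = 0.4661·log₂(0.4661/0.25) = 0.41889
  Q(2)·log₂(Q(2)/P(2)) = 0.0099·log₂(0.0099/0.25) = -0.04612
  Q(3)·log₂(Q(3)/P(3)) = 0.024·log₂(0.024/0.25) = -0.08114
  Q(4)·log₂(Q(4)/P(4)) = 0.5·log₂(0.5/0.25) = 0.50000

D_KL(Q||P) = 0.41889 - 0.04612 - 0.08114 + 0.50000 = 0.79163 ≈ 0.7916 bits

These are NOT equal (difference: 0.7435 bits). KL divergence is asymmetric: D_KL(P||Q) ≠ D_KL(Q||P) in general.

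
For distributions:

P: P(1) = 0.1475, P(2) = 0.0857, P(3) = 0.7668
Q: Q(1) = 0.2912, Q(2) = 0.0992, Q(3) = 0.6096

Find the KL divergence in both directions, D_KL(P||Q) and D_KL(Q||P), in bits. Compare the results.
D_KL(P||Q) = 0.0910 bits, D_KL(Q||P) = 0.1049 bits. D_KL(Q||P) is larger than D_KL(P||Q) by 0.0139 bits; the two directions differ.

D_KL(P||Q) = Σ P(x) log₂(P(x)/Q(x))

Computing term by term:
  P(1)·log₂(P(1)/Q(1)) = 0.1475·log₂(0.1475/0.2912) = -0.14474
  P(2)·log₂(P(2)/Q(2)) = 0.0857·log₂(0.0857/0.0992) = -0.01809
  P(3)·log₂(P(3)/Q(3)) = 0.7668·log₂(0.7668/0.6096) = 0.25380

D_KL(P||Q) = -0.14474 - 0.01809 + 0.25380 = 0.09097 ≈ 0.0910 bits

D_KL(Q||P) = Σ Q(x) log₂(Q(x)/P(x))

Computing term by term:
  Q(1)·log₂(Q(1)/P(1)) = 0.2912·log₂(0.2912/0.1475) = 0.28575
  Q(2)·log₂(Q(2)/P(2)) = 0.0992·log₂(0.0992/0.0857) = 0.02094
  Q(3)·log₂(Q(3)/P(3)) = 0.6096·log₂(0.6096/0.7668) = -0.20177

D_KL(Q||P) = 0.28575 + 0.02094 - 0.20177 = 0.10492 ≈ 0.1049 bits

These are NOT equal (difference: 0.0139 bits). KL divergence is asymmetric: D_KL(P||Q) ≠ D_KL(Q||P) in general.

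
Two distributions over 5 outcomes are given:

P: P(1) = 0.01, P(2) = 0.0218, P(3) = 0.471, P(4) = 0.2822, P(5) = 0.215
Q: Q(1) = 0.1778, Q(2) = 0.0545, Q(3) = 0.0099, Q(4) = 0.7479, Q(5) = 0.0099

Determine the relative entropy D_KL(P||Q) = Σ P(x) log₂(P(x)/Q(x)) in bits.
3.1121 bits

D_KL(P||Q) = Σ P(x) log₂(P(x)/Q(x))

Computing term by term:
  P(1)·log₂(P(1)/Q(1)) = 0.01·log₂(0.01/0.1778) = -0.04152
  P(2)·log₂(P(2)/Q(2)) = 0.0218·log₂(0.0218/0.0545) = -0.02882
  P(3)·log₂(P(3)/Q(3)) = 0.471·log₂(0.471/0.0099) = 2.62448
  P(4)·log₂(P(4)/Q(4)) = 0.2822·log₂(0.2822/0.7479) = -0.39681
  P(5)·log₂(P(5)/Q(5)) = 0.215·log₂(0.215/0.0099) = 0.95476

D_KL(P||Q) = -0.04152 - 0.02882 + 2.62448 - 0.39681 + 0.95476 = 3.11209 ≈ 3.1121 bits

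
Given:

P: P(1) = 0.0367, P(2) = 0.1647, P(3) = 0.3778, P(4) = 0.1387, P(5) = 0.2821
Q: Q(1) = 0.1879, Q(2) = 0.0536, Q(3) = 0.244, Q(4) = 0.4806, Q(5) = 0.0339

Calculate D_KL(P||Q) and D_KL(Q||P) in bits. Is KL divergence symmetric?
D_KL(P||Q) = 1.0322 bits, D_KL(Q||P) = 0.9600 bits. No, KL divergence is not symmetric.

D_KL(P||Q) = Σ P(x) log₂(P(x)/Q(x))

Computing term by term:
  P(1)·log₂(P(1)/Q(1)) = 0.0367·log₂(0.0367/0.1879) = -0.08647
  P(2)·log₂(P(2)/Q(2)) = 0.1647·log₂(0.1647/0.0536) = 0.26674
  P(3)·log₂(P(3)/Q(3)) = 0.3778·log₂(0.3778/0.244) = 0.23829
  P(4)·log₂(P(4)/Q(4)) = 0.1387·log₂(0.1387/0.4806) = -0.24867
  P(5)·log₂(P(5)/Q(5)) = 0.2821·log₂(0.2821/0.0339) = 0.86234

D_KL(P||Q) = -0.08647 + 0.26674 + 0.23829 - 0.24867 + 0.86234 = 1.03223 ≈ 1.0322 bits

D_KL(Q||P) = Σ Q(x) log₂(Q(x)/P(x))

Computing term by term:
  Q(1)·log₂(Q(1)/P(1)) = 0.1879·log₂(0.1879/0.0367) = 0.44271
  Q(2)·log₂(Q(2)/P(2)) = 0.0536·log₂(0.0536/0.1647) = -0.08681
  Q(3)·log₂(Q(3)/P(3)) = 0.244·log₂(0.244/0.3778) = -0.15390
  Q(4)·log₂(Q(4)/P(4)) = 0.4806·log₂(0.4806/0.1387) = 0.86165
  Q(5)·log₂(Q(5)/P(5)) = 0.0339·log₂(0.0339/0.2821) = -0.10363

D_KL(Q||P) = 0.44271 - 0.08681 - 0.15390 + 0.86165 - 0.10363 = 0.96002 ≈ 0.9600 bits

These are NOT equal (difference: 0.0722 bits). KL divergence is asymmetric: D_KL(P||Q) ≠ D_KL(Q||P) in general.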